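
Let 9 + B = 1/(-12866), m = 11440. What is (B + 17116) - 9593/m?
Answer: 1258902629151/73593520 ≈ 17106.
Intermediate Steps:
B = -115795/12866 (B = -9 + 1/(-12866) = -9 - 1/12866 = -115795/12866 ≈ -9.0001)
(B + 17116) - 9593/m = (-115795/12866 + 17116) - 9593/11440 = 220098661/12866 - 9593*1/11440 = 220098661/12866 - 9593/11440 = 1258902629151/73593520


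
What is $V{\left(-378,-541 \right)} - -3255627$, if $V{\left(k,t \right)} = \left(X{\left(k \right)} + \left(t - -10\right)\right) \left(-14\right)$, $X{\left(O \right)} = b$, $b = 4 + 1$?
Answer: $3262991$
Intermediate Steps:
$b = 5$
$X{\left(O \right)} = 5$
$V{\left(k,t \right)} = -210 - 14 t$ ($V{\left(k,t \right)} = \left(5 + \left(t - -10\right)\right) \left(-14\right) = \left(5 + \left(t + 10\right)\right) \left(-14\right) = \left(5 + \left(10 + t\right)\right) \left(-14\right) = \left(15 + t\right) \left(-14\right) = -210 - 14 t$)
$V{\left(-378,-541 \right)} - -3255627 = \left(-210 - -7574\right) - -3255627 = \left(-210 + 7574\right) + 3255627 = 7364 + 3255627 = 3262991$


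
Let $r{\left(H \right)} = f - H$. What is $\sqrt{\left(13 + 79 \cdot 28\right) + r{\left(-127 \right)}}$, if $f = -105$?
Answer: $\sqrt{2247} \approx 47.403$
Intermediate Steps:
$r{\left(H \right)} = -105 - H$
$\sqrt{\left(13 + 79 \cdot 28\right) + r{\left(-127 \right)}} = \sqrt{\left(13 + 79 \cdot 28\right) - -22} = \sqrt{\left(13 + 2212\right) + \left(-105 + 127\right)} = \sqrt{2225 + 22} = \sqrt{2247}$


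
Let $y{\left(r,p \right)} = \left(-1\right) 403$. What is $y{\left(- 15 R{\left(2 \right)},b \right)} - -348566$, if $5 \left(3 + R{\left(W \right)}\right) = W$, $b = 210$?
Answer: $348163$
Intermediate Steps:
$R{\left(W \right)} = -3 + \frac{W}{5}$
$y{\left(r,p \right)} = -403$
$y{\left(- 15 R{\left(2 \right)},b \right)} - -348566 = -403 - -348566 = -403 + 348566 = 348163$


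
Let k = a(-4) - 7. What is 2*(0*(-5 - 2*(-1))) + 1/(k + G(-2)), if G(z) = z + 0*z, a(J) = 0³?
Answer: -⅑ ≈ -0.11111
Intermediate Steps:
a(J) = 0
G(z) = z (G(z) = z + 0 = z)
k = -7 (k = 0 - 7 = -7)
2*(0*(-5 - 2*(-1))) + 1/(k + G(-2)) = 2*(0*(-5 - 2*(-1))) + 1/(-7 - 2) = 2*(0*(-5 + 2)) + 1/(-9) = 2*(0*(-3)) - ⅑ = 2*0 - ⅑ = 0 - ⅑ = -⅑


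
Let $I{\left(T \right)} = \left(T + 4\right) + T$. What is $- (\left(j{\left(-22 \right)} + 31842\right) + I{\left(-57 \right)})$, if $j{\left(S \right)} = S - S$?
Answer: $-31732$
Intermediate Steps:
$j{\left(S \right)} = 0$
$I{\left(T \right)} = 4 + 2 T$ ($I{\left(T \right)} = \left(4 + T\right) + T = 4 + 2 T$)
$- (\left(j{\left(-22 \right)} + 31842\right) + I{\left(-57 \right)}) = - (\left(0 + 31842\right) + \left(4 + 2 \left(-57\right)\right)) = - (31842 + \left(4 - 114\right)) = - (31842 - 110) = \left(-1\right) 31732 = -31732$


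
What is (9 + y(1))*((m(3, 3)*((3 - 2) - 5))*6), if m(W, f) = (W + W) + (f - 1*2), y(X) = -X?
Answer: -1344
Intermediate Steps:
m(W, f) = -2 + f + 2*W (m(W, f) = 2*W + (f - 2) = 2*W + (-2 + f) = -2 + f + 2*W)
(9 + y(1))*((m(3, 3)*((3 - 2) - 5))*6) = (9 - 1*1)*(((-2 + 3 + 2*3)*((3 - 2) - 5))*6) = (9 - 1)*(((-2 + 3 + 6)*(1 - 5))*6) = 8*((7*(-4))*6) = 8*(-28*6) = 8*(-168) = -1344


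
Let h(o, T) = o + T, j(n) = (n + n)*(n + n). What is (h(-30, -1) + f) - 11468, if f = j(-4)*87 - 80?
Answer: -6011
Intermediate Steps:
j(n) = 4*n² (j(n) = (2*n)*(2*n) = 4*n²)
f = 5488 (f = (4*(-4)²)*87 - 80 = (4*16)*87 - 80 = 64*87 - 80 = 5568 - 80 = 5488)
h(o, T) = T + o
(h(-30, -1) + f) - 11468 = ((-1 - 30) + 5488) - 11468 = (-31 + 5488) - 11468 = 5457 - 11468 = -6011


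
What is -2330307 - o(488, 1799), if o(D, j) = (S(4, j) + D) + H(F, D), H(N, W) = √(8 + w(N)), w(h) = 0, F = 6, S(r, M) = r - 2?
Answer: -2330797 - 2*√2 ≈ -2.3308e+6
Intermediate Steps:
S(r, M) = -2 + r
H(N, W) = 2*√2 (H(N, W) = √(8 + 0) = √8 = 2*√2)
o(D, j) = 2 + D + 2*√2 (o(D, j) = ((-2 + 4) + D) + 2*√2 = (2 + D) + 2*√2 = 2 + D + 2*√2)
-2330307 - o(488, 1799) = -2330307 - (2 + 488 + 2*√2) = -2330307 - (490 + 2*√2) = -2330307 + (-490 - 2*√2) = -2330797 - 2*√2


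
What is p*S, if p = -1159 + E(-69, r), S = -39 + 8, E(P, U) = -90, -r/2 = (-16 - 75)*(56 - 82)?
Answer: 38719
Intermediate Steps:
r = -4732 (r = -2*(-16 - 75)*(56 - 82) = -(-182)*(-26) = -2*2366 = -4732)
S = -31
p = -1249 (p = -1159 - 90 = -1249)
p*S = -1249*(-31) = 38719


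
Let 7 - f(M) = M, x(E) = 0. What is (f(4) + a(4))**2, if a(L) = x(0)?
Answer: 9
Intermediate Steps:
f(M) = 7 - M
a(L) = 0
(f(4) + a(4))**2 = ((7 - 1*4) + 0)**2 = ((7 - 4) + 0)**2 = (3 + 0)**2 = 3**2 = 9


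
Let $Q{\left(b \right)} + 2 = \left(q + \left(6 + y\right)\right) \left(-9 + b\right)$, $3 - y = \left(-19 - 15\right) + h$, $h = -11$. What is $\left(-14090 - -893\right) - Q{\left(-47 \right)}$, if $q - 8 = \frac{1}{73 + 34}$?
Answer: $- \frac{1040305}{107} \approx -9722.5$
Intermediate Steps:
$q = \frac{857}{107}$ ($q = 8 + \frac{1}{73 + 34} = 8 + \frac{1}{107} = \frac{857}{107} \approx 8.0093$)
$y = 48$ ($y = 3 - \left(\left(-19 - 15\right) - 11\right) = 3 - \left(-34 - 11\right) = 3 - -45 = 3 + 45 = 48$)
$Q{\left(b \right)} = - \frac{59929}{107} + \frac{6635 b}{107}$ ($Q{\left(b \right)} = -2 + \left(\frac{857}{107} + \left(6 + 48\right)\right) \left(-9 + b\right) = -2 + \left(\frac{857}{107} + 54\right) \left(-9 + b\right) = -2 + \frac{6635 \left(-9 + b\right)}{107} = -2 + \left(- \frac{59715}{107} + \frac{6635 b}{107}\right) = - \frac{59929}{107} + \frac{6635 b}{107}$)
$\left(-14090 - -893\right) - Q{\left(-47 \right)} = \left(-14090 - -893\right) - \left(- \frac{59929}{107} + \frac{6635}{107} \left(-47\right)\right) = \left(-14090 + 893\right) - \left(- \frac{59929}{107} - \frac{311845}{107}\right) = -13197 - - \frac{371774}{107} = -13197 + \frac{371774}{107} = - \frac{1040305}{107}$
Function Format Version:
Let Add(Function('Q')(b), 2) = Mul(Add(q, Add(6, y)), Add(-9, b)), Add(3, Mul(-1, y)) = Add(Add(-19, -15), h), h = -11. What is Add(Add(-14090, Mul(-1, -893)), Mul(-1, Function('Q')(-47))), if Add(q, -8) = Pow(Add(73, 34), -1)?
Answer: Rational(-1040305, 107) ≈ -9722.5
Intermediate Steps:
q = Rational(857, 107) (q = Add(8, Pow(Add(73, 34), -1)) = Add(8, Pow(107, -1)) = Add(8, Rational(1, 107)) = Rational(857, 107) ≈ 8.0093)
y = 48 (y = Add(3, Mul(-1, Add(Add(-19, -15), -11))) = Add(3, Mul(-1, Add(-34, -11))) = Add(3, Mul(-1, -45)) = Add(3, 45) = 48)
Function('Q')(b) = Add(Rational(-59929, 107), Mul(Rational(6635, 107), b)) (Function('Q')(b) = Add(-2, Mul(Add(Rational(857, 107), Add(6, 48)), Add(-9, b))) = Add(-2, Mul(Add(Rational(857, 107), 54), Add(-9, b))) = Add(-2, Mul(Rational(6635, 107), Add(-9, b))) = Add(-2, Add(Rational(-59715, 107), Mul(Rational(6635, 107), b))) = Add(Rational(-59929, 107), Mul(Rational(6635, 107), b)))
Add(Add(-14090, Mul(-1, -893)), Mul(-1, Function('Q')(-47))) = Add(Add(-14090, Mul(-1, -893)), Mul(-1, Add(Rational(-59929, 107), Mul(Rational(6635, 107), -47)))) = Add(Add(-14090, 893), Mul(-1, Add(Rational(-59929, 107), Rational(-311845, 107)))) = Add(-13197, Mul(-1, Rational(-371774, 107))) = Add(-13197, Rational(371774, 107)) = Rational(-1040305, 107)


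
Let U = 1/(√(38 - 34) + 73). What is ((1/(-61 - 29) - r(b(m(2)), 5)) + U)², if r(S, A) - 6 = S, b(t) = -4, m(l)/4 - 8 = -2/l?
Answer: 808201/202500 ≈ 3.9911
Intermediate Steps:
m(l) = 32 - 8/l (m(l) = 32 + 4*(-2/l) = 32 - 8/l)
r(S, A) = 6 + S
U = 1/75 (U = 1/(√4 + 73) = 1/(2 + 73) = 1/75 ≈ 0.013333)
((1/(-61 - 29) - r(b(m(2)), 5)) + U)² = ((1/(-61 - 29) - (6 - 4)) + 1/75)² = ((1/(-90) - 1*2) + 1/75)² = ((-1/90 - 2) + 1/75)² = (-181/90 + 1/75)² = (-899/450)² = 808201/202500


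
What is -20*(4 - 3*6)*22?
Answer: 6160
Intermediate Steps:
-20*(4 - 3*6)*22 = -20*(4 - 18)*22 = -20*(-14)*22 = 280*22 = 6160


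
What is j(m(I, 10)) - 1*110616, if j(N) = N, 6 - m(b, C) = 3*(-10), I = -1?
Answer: -110580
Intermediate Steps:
m(b, C) = 36 (m(b, C) = 6 - 3*(-10) = 6 - 1*(-30) = 6 + 30 = 36)
j(m(I, 10)) - 1*110616 = 36 - 1*110616 = 36 - 110616 = -110580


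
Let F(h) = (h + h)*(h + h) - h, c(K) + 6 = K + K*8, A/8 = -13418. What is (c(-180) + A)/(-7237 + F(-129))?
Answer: -54485/29728 ≈ -1.8328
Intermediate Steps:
A = -107344 (A = 8*(-13418) = -107344)
c(K) = -6 + 9*K (c(K) = -6 + (K + K*8) = -6 + (K + 8*K) = -6 + 9*K)
F(h) = -h + 4*h² (F(h) = (2*h)*(2*h) - h = 4*h² - h = -h + 4*h²)
(c(-180) + A)/(-7237 + F(-129)) = ((-6 + 9*(-180)) - 107344)/(-7237 - 129*(-1 + 4*(-129))) = ((-6 - 1620) - 107344)/(-7237 - 129*(-1 - 516)) = (-1626 - 107344)/(-7237 - 129*(-517)) = -108970/(-7237 + 66693) = -108970/59456 = -108970*1/59456 = -54485/29728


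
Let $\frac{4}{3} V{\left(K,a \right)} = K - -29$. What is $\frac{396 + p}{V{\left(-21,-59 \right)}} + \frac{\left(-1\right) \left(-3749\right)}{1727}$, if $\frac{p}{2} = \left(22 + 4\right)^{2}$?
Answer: $\frac{1520645}{5181} \approx 293.5$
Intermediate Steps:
$V{\left(K,a \right)} = \frac{87}{4} + \frac{3 K}{4}$ ($V{\left(K,a \right)} = \frac{3 \left(K - -29\right)}{4} = \frac{3 \left(K + 29\right)}{4} = \frac{3 \left(29 + K\right)}{4} = \frac{87}{4} + \frac{3 K}{4}$)
$p = 1352$ ($p = 2 \left(22 + 4\right)^{2} = 2 \cdot 26^{2} = 2 \cdot 676 = 1352$)
$\frac{396 + p}{V{\left(-21,-59 \right)}} + \frac{\left(-1\right) \left(-3749\right)}{1727} = \frac{396 + 1352}{\frac{87}{4} + \frac{3}{4} \left(-21\right)} + \frac{\left(-1\right) \left(-3749\right)}{1727} = \frac{1748}{\frac{87}{4} - \frac{63}{4}} + 3749 \cdot \frac{1}{1727} = \frac{1748}{6} + \frac{3749}{1727} = 1748 \cdot \frac{1}{6} + \frac{3749}{1727} = \frac{874}{3} + \frac{3749}{1727} = \frac{1520645}{5181}$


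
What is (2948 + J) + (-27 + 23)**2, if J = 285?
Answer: 3249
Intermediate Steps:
(2948 + J) + (-27 + 23)**2 = (2948 + 285) + (-27 + 23)**2 = 3233 + (-4)**2 = 3233 + 16 = 3249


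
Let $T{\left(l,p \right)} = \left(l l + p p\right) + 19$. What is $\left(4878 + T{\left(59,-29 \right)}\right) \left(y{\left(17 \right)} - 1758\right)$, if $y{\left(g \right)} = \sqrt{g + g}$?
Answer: $-16207002 + 9219 \sqrt{34} \approx -1.6153 \cdot 10^{7}$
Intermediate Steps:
$y{\left(g \right)} = \sqrt{2} \sqrt{g}$ ($y{\left(g \right)} = \sqrt{2 g} = \sqrt{2} \sqrt{g}$)
$T{\left(l,p \right)} = 19 + l^{2} + p^{2}$ ($T{\left(l,p \right)} = \left(l^{2} + p^{2}\right) + 19 = 19 + l^{2} + p^{2}$)
$\left(4878 + T{\left(59,-29 \right)}\right) \left(y{\left(17 \right)} - 1758\right) = \left(4878 + \left(19 + 59^{2} + \left(-29\right)^{2}\right)\right) \left(\sqrt{2} \sqrt{17} - 1758\right) = \left(4878 + \left(19 + 3481 + 841\right)\right) \left(\sqrt{34} - 1758\right) = \left(4878 + 4341\right) \left(-1758 + \sqrt{34}\right) = 9219 \left(-1758 + \sqrt{34}\right) = -16207002 + 9219 \sqrt{34}$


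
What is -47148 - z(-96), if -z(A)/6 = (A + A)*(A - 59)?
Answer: 131412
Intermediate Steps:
z(A) = -12*A*(-59 + A) (z(A) = -6*(A + A)*(A - 59) = -6*2*A*(-59 + A) = -12*A*(-59 + A))
-47148 - z(-96) = -47148 - 12*(-96)*(59 - 1*(-96)) = -47148 - 12*(-96)*(59 + 96) = -47148 - 12*(-96)*155 = -47148 - 1*(-178560) = -47148 + 178560 = 131412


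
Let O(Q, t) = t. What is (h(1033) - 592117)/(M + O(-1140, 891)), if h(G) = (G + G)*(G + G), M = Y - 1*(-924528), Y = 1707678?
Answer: 1225413/877699 ≈ 1.3962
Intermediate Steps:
M = 2632206 (M = 1707678 - 1*(-924528) = 1707678 + 924528 = 2632206)
h(G) = 4*G² (h(G) = (2*G)*(2*G) = 4*G²)
(h(1033) - 592117)/(M + O(-1140, 891)) = (4*1033² - 592117)/(2632206 + 891) = (4*1067089 - 592117)/2633097 = (4268356 - 592117)*(1/2633097) = 3676239*(1/2633097) = 1225413/877699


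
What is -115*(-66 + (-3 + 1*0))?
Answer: 7935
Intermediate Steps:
-115*(-66 + (-3 + 1*0)) = -115*(-66 + (-3 + 0)) = -115*(-66 - 3) = -115*(-69) = 7935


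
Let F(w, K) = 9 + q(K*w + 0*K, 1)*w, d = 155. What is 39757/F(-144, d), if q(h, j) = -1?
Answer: 39757/153 ≈ 259.85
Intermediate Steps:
F(w, K) = 9 - w
39757/F(-144, d) = 39757/(9 - 1*(-144)) = 39757/(9 + 144) = 39757/153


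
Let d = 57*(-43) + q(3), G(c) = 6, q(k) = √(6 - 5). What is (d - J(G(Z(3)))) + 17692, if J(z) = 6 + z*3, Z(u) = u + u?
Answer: 15218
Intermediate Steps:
Z(u) = 2*u
q(k) = 1 (q(k) = √1 = 1)
d = -2450 (d = 57*(-43) + 1 = -2451 + 1 = -2450)
J(z) = 6 + 3*z
(d - J(G(Z(3)))) + 17692 = (-2450 - (6 + 3*6)) + 17692 = (-2450 - (6 + 18)) + 17692 = (-2450 - 1*24) + 17692 = (-2450 - 24) + 17692 = -2474 + 17692 = 15218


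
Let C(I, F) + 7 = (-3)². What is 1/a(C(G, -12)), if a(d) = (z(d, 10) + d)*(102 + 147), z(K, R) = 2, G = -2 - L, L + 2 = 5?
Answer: 1/996 ≈ 0.0010040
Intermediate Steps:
L = 3 (L = -2 + 5 = 3)
G = -5 (G = -2 - 1*3 = -2 - 3 = -5)
C(I, F) = 2 (C(I, F) = -7 + (-3)² = -7 + 9 = 2)
a(d) = 498 + 249*d (a(d) = (2 + d)*(102 + 147) = (2 + d)*249 = 498 + 249*d)
1/a(C(G, -12)) = 1/(498 + 249*2) = 1/(498 + 498) = 1/996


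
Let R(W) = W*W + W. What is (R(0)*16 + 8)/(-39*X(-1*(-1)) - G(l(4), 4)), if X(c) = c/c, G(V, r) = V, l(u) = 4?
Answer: -8/43 ≈ -0.18605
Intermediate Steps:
R(W) = W + W² (R(W) = W² + W = W + W²)
X(c) = 1
(R(0)*16 + 8)/(-39*X(-1*(-1)) - G(l(4), 4)) = ((0*(1 + 0))*16 + 8)/(-39*1 - 1*4) = ((0*1)*16 + 8)/(-39 - 4) = (0*16 + 8)/(-43) = (0 + 8)*(-1/43) = 8*(-1/43) = -8/43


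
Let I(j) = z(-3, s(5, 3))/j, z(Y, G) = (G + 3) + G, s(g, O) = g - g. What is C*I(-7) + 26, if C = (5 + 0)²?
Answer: 107/7 ≈ 15.286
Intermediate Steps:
s(g, O) = 0
z(Y, G) = 3 + 2*G (z(Y, G) = (3 + G) + G = 3 + 2*G)
C = 25 (C = 5² = 25)
I(j) = 3/j (I(j) = (3 + 2*0)/j = (3 + 0)/j = 3/j)
C*I(-7) + 26 = 25*(3/(-7)) + 26 = 25*(3*(-⅐)) + 26 = 25*(-3/7) + 26 = -75/7 + 26 = 107/7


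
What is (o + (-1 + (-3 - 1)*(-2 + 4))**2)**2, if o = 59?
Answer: 19600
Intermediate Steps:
(o + (-1 + (-3 - 1)*(-2 + 4))**2)**2 = (59 + (-1 + (-3 - 1)*(-2 + 4))**2)**2 = (59 + (-1 - 4*2)**2)**2 = (59 + (-1 - 8)**2)**2 = (59 + (-9)**2)**2 = (59 + 81)**2 = 140**2 = 19600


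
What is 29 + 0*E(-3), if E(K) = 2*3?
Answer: 29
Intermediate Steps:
E(K) = 6
29 + 0*E(-3) = 29 + 0*6 = 29 + 0 = 29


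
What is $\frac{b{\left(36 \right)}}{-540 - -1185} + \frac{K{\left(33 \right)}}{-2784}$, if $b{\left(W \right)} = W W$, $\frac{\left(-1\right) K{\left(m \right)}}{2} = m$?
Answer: $\frac{202813}{99760} \approx 2.033$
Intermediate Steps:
$K{\left(m \right)} = - 2 m$
$b{\left(W \right)} = W^{2}$
$\frac{b{\left(36 \right)}}{-540 - -1185} + \frac{K{\left(33 \right)}}{-2784} = \frac{36^{2}}{-540 - -1185} + \frac{\left(-2\right) 33}{-2784} = \frac{1296}{-540 + 1185} - - \frac{11}{464} = \frac{1296}{645} + \frac{11}{464} = 1296 \cdot \frac{1}{645} + \frac{11}{464} = \frac{432}{215} + \frac{11}{464} = \frac{202813}{99760}$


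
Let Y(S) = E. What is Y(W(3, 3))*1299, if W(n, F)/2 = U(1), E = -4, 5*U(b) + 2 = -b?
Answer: -5196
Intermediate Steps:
U(b) = -⅖ - b/5 (U(b) = -⅖ + (-b)/5 = -⅖ - b/5)
W(n, F) = -6/5 (W(n, F) = 2*(-⅖ - ⅕*1) = 2*(-⅖ - ⅕) = 2*(-⅗) = -6/5)
Y(S) = -4
Y(W(3, 3))*1299 = -4*1299 = -5196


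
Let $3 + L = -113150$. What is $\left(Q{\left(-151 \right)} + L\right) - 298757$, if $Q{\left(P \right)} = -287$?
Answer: $-412197$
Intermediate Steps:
$L = -113153$ ($L = -3 - 113150 = -113153$)
$\left(Q{\left(-151 \right)} + L\right) - 298757 = \left(-287 - 113153\right) - 298757 = -113440 - 298757 = -412197$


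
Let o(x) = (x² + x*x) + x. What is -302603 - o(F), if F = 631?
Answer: -1099556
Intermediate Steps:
o(x) = x + 2*x² (o(x) = (x² + x²) + x = 2*x² + x = x + 2*x²)
-302603 - o(F) = -302603 - 631*(1 + 2*631) = -302603 - 631*(1 + 1262) = -302603 - 631*1263 = -302603 - 1*796953 = -302603 - 796953 = -1099556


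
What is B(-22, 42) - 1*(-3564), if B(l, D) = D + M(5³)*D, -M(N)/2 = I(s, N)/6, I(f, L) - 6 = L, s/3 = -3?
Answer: 1772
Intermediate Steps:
s = -9 (s = 3*(-3) = -9)
I(f, L) = 6 + L
M(N) = -2 - N/3 (M(N) = -2*(6 + N)/6 = -2*(1 + N/6) = -2 - N/3)
B(l, D) = -128*D/3 (B(l, D) = D + (-2 - ⅓*5³)*D = D + (-2 - ⅓*125)*D = D + (-2 - 125/3)*D = D - 131*D/3 = -128*D/3)
B(-22, 42) - 1*(-3564) = -128/3*42 - 1*(-3564) = -1792 + 3564 = 1772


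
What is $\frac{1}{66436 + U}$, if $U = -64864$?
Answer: $\frac{1}{1572} \approx 0.00063613$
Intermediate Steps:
$\frac{1}{66436 + U} = \frac{1}{66436 - 64864} = \frac{1}{1572}$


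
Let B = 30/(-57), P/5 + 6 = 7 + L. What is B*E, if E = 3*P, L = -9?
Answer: 1200/19 ≈ 63.158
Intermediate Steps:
P = -40 (P = -30 + 5*(7 - 9) = -30 + 5*(-2) = -30 - 10 = -40)
E = -120 (E = 3*(-40) = -120)
B = -10/19 (B = 30*(-1/57) = -10/19 ≈ -0.52632)
B*E = -10/19*(-120) = 1200/19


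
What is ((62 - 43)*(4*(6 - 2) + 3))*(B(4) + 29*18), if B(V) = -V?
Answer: 186998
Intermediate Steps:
((62 - 43)*(4*(6 - 2) + 3))*(B(4) + 29*18) = ((62 - 43)*(4*(6 - 2) + 3))*(-1*4 + 29*18) = (19*(4*4 + 3))*(-4 + 522) = (19*(16 + 3))*518 = (19*19)*518 = 361*518 = 186998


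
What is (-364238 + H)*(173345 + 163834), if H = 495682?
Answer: 44320156476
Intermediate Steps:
(-364238 + H)*(173345 + 163834) = (-364238 + 495682)*(173345 + 163834) = 131444*337179 = 44320156476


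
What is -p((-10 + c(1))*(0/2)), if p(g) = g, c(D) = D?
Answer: 0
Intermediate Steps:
-p((-10 + c(1))*(0/2)) = -(-10 + 1)*0/2 = -(-9)*0*(1/2) = -(-9)*0 = -1*0 = 0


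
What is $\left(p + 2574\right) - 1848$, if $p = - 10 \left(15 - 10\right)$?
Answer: $676$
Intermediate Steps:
$p = -50$ ($p = \left(-10\right) 5 = -50$)
$\left(p + 2574\right) - 1848 = \left(-50 + 2574\right) - 1848 = 2524 - 1848 = 676$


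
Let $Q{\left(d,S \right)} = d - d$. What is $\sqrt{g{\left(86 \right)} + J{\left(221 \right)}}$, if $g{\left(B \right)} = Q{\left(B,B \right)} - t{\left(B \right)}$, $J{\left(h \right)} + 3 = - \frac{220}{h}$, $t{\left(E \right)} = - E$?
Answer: $\frac{\sqrt{4005183}}{221} \approx 9.0556$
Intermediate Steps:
$Q{\left(d,S \right)} = 0$
$J{\left(h \right)} = -3 - \frac{220}{h}$
$g{\left(B \right)} = B$ ($g{\left(B \right)} = 0 - - B = 0 + B = B$)
$\sqrt{g{\left(86 \right)} + J{\left(221 \right)}} = \sqrt{86 - \left(3 + \frac{220}{221}\right)} = \sqrt{86 - \frac{883}{221}} = \sqrt{\frac{18123}{221}} = \frac{\sqrt{4005183}}{221}$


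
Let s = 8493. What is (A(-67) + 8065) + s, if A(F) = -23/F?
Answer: 1109409/67 ≈ 16558.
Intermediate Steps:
(A(-67) + 8065) + s = (-23/(-67) + 8065) + 8493 = (-23*(-1/67) + 8065) + 8493 = (23/67 + 8065) + 8493 = 540378/67 + 8493 = 1109409/67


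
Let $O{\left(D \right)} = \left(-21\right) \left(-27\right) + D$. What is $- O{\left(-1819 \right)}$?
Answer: $1252$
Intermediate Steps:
$O{\left(D \right)} = 567 + D$
$- O{\left(-1819 \right)} = - (567 - 1819) = \left(-1\right) \left(-1252\right) = 1252$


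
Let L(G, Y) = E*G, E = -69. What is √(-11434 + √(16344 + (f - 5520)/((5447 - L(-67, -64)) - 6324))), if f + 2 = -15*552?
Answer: √(-138351400 + 22*√4944819110)/110 ≈ 106.33*I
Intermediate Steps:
f = -8282 (f = -2 - 15*552 = -2 - 8280 = -8282)
L(G, Y) = -69*G
√(-11434 + √(16344 + (f - 5520)/((5447 - L(-67, -64)) - 6324))) = √(-11434 + √(16344 + (-8282 - 5520)/((5447 - (-69)*(-67)) - 6324))) = √(-11434 + √(16344 - 13802/((5447 - 1*4623) - 6324))) = √(-11434 + √(16344 - 13802/((5447 - 4623) - 6324))) = √(-11434 + √(16344 - 13802/(824 - 6324))) = √(-11434 + √(16344 - 13802/(-5500))) = √(-11434 + √(16344 - 13802*(-1/5500))) = √(-11434 + √(16344 + 6901/2750)) = √(-11434 + √(44952901/2750)) = √(-11434 + √4944819110/550)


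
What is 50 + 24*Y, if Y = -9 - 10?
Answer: -406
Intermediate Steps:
Y = -19
50 + 24*Y = 50 + 24*(-19) = 50 - 456 = -406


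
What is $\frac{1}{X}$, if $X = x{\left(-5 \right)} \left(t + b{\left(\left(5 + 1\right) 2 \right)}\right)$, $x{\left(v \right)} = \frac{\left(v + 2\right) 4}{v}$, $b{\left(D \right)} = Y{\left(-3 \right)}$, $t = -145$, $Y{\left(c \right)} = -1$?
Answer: $- \frac{5}{1752} \approx -0.0028539$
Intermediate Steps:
$b{\left(D \right)} = -1$
$x{\left(v \right)} = \frac{8 + 4 v}{v}$ ($x{\left(v \right)} = \frac{\left(2 + v\right) 4}{v} = \frac{8 + 4 v}{v}$)
$X = - \frac{1752}{5}$ ($X = \left(4 + \frac{8}{-5}\right) \left(-145 - 1\right) = \left(4 + 8 \left(- \frac{1}{5}\right)\right) \left(-146\right) = \left(4 - \frac{8}{5}\right) \left(-146\right) = \frac{12}{5} \left(-146\right) = - \frac{1752}{5} \approx -350.4$)
$\frac{1}{X} = \frac{1}{- \frac{1752}{5}} = - \frac{5}{1752}$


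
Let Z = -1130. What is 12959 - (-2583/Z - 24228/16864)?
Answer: 30866833601/2382040 ≈ 12958.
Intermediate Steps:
12959 - (-2583/Z - 24228/16864) = 12959 - (-2583/(-1130) - 24228/16864) = 12959 - (-2583*(-1/1130) - 24228*1/16864) = 12959 - (2583/1130 - 6057/4216) = 12959 - 1*2022759/2382040 = 12959 - 2022759/2382040 = 30866833601/2382040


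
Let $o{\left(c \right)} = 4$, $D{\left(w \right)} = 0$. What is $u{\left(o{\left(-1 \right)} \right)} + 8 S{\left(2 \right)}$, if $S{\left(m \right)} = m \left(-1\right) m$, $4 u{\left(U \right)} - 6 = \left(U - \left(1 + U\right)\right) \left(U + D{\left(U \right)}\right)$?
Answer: $- \frac{63}{2} \approx -31.5$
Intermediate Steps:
$u{\left(U \right)} = \frac{3}{2} - \frac{U}{4}$ ($u{\left(U \right)} = \frac{3}{2} + \frac{\left(U - \left(1 + U\right)\right) \left(U + 0\right)}{4} = \frac{3}{2} + \frac{\left(-1\right) U}{4} = \frac{3}{2} - \frac{U}{4}$)
$S{\left(m \right)} = - m^{2}$ ($S{\left(m \right)} = - m m = - m^{2}$)
$u{\left(o{\left(-1 \right)} \right)} + 8 S{\left(2 \right)} = \left(\frac{3}{2} - 1\right) + 8 \left(- 2^{2}\right) = \left(\frac{3}{2} - 1\right) + 8 \left(\left(-1\right) 4\right) = \frac{1}{2} + 8 \left(-4\right) = \frac{1}{2} - 32 = - \frac{63}{2}$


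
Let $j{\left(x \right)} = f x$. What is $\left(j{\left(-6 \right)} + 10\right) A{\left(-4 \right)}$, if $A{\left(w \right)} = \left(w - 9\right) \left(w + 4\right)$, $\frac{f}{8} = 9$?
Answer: $0$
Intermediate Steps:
$f = 72$ ($f = 8 \cdot 9 = 72$)
$j{\left(x \right)} = 72 x$
$A{\left(w \right)} = \left(-9 + w\right) \left(4 + w\right)$
$\left(j{\left(-6 \right)} + 10\right) A{\left(-4 \right)} = \left(72 \left(-6\right) + 10\right) \left(-36 + \left(-4\right)^{2} - -20\right) = \left(-432 + 10\right) \left(-36 + 16 + 20\right) = \left(-422\right) 0 = 0$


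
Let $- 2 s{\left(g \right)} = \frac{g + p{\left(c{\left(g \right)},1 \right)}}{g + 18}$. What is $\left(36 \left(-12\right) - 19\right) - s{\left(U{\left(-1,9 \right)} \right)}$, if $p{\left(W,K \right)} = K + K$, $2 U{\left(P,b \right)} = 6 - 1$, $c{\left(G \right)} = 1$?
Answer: $- \frac{36973}{82} \approx -450.89$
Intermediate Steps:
$U{\left(P,b \right)} = \frac{5}{2}$ ($U{\left(P,b \right)} = \frac{6 - 1}{2} = \frac{1}{2} \cdot 5 = \frac{5}{2}$)
$p{\left(W,K \right)} = 2 K$
$s{\left(g \right)} = - \frac{2 + g}{2 \left(18 + g\right)}$ ($s{\left(g \right)} = - \frac{\left(g + 2 \cdot 1\right) \frac{1}{g + 18}}{2} = - \frac{\left(g + 2\right) \frac{1}{18 + g}}{2} = - \frac{\left(2 + g\right) \frac{1}{18 + g}}{2} = - \frac{\frac{1}{18 + g} \left(2 + g\right)}{2} = - \frac{2 + g}{2 \left(18 + g\right)}$)
$\left(36 \left(-12\right) - 19\right) - s{\left(U{\left(-1,9 \right)} \right)} = \left(36 \left(-12\right) - 19\right) - \frac{-2 - \frac{5}{2}}{2 \left(18 + \frac{5}{2}\right)} = \left(-432 - 19\right) - \frac{-2 - \frac{5}{2}}{2 \cdot \frac{41}{2}} = -451 - \frac{1}{2} \cdot \frac{2}{41} \left(- \frac{9}{2}\right) = -451 - - \frac{9}{82} = -451 + \frac{9}{82} = - \frac{36973}{82}$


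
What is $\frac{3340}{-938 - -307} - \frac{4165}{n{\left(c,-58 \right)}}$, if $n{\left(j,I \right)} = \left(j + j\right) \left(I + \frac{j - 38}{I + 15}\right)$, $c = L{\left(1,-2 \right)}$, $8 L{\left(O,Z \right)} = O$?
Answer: $\frac{72462420}{253031} \approx 286.38$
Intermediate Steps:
$L{\left(O,Z \right)} = \frac{O}{8}$
$c = \frac{1}{8}$ ($c = \frac{1}{8} \cdot 1 = \frac{1}{8} \approx 0.125$)
$n{\left(j,I \right)} = 2 j \left(I + \frac{-38 + j}{15 + I}\right)$
$\frac{3340}{-938 - -307} - \frac{4165}{n{\left(c,-58 \right)}} = \frac{3340}{-938 - -307} - \frac{4165}{2 \cdot \frac{1}{8} \frac{1}{15 - 58} \left(-38 + \frac{1}{8} + \left(-58\right)^{2} + 15 \left(-58\right)\right)} = \frac{3340}{-938 + 307} - \frac{4165}{2 \cdot \frac{1}{8} \frac{1}{-43} \left(-38 + \frac{1}{8} + 3364 - 870\right)} = \frac{3340}{-631} - \frac{4165}{2 \cdot \frac{1}{8} \left(- \frac{1}{43}\right) \frac{19649}{8}} = 3340 \left(- \frac{1}{631}\right) - \frac{4165}{- \frac{19649}{1376}} = - \frac{3340}{631} - - \frac{116960}{401} = - \frac{3340}{631} + \frac{116960}{401} = \frac{72462420}{253031}$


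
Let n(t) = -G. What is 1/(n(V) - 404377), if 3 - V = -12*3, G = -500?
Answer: -1/403877 ≈ -2.4760e-6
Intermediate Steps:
V = 39 (V = 3 - (-12)*3 = 3 - 1*(-36) = 3 + 36 = 39)
n(t) = 500 (n(t) = -1*(-500) = 500)
1/(n(V) - 404377) = 1/(500 - 404377) = 1/(-403877) = -1/403877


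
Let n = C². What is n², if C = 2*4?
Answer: 4096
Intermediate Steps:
C = 8
n = 64 (n = 8² = 64)
n² = 64² = 4096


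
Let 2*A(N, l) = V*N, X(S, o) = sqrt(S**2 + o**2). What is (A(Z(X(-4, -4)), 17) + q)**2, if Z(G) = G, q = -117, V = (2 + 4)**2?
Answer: 24057 - 16848*sqrt(2) ≈ 230.33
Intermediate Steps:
V = 36 (V = 6**2 = 36)
A(N, l) = 18*N (A(N, l) = (36*N)/2 = 18*N)
(A(Z(X(-4, -4)), 17) + q)**2 = (18*sqrt((-4)**2 + (-4)**2) - 117)**2 = (18*sqrt(16 + 16) - 117)**2 = (18*sqrt(32) - 117)**2 = (18*(4*sqrt(2)) - 117)**2 = (72*sqrt(2) - 117)**2 = (-117 + 72*sqrt(2))**2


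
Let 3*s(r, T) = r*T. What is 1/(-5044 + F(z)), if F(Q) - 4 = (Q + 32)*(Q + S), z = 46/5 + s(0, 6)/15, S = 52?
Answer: -25/62964 ≈ -0.00039705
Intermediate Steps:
s(r, T) = T*r/3 (s(r, T) = (r*T)/3 = (T*r)/3 = T*r/3)
z = 46/5 (z = 46/5 + ((⅓)*6*0)/15 = 46*(⅕) + 0*(1/15) = 46/5 + 0 = 46/5 ≈ 9.2000)
F(Q) = 4 + (32 + Q)*(52 + Q) (F(Q) = 4 + (Q + 32)*(Q + 52) = 4 + (32 + Q)*(52 + Q))
1/(-5044 + F(z)) = 1/(-5044 + (1668 + (46/5)² + 84*(46/5))) = 1/(-5044 + (1668 + 2116/25 + 3864/5)) = 1/(-5044 + 63136/25) = 1/(-62964/25) = -25/62964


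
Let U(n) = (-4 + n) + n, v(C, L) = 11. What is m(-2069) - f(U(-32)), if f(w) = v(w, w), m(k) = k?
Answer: -2080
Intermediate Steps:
U(n) = -4 + 2*n
f(w) = 11
m(-2069) - f(U(-32)) = -2069 - 1*11 = -2069 - 11 = -2080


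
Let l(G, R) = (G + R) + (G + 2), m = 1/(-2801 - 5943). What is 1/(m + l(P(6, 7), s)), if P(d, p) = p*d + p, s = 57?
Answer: 8744/1372807 ≈ 0.0063694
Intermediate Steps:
P(d, p) = p + d*p (P(d, p) = d*p + p = p + d*p)
m = -1/8744 (m = 1/(-8744) = -1/8744 ≈ -0.00011436)
l(G, R) = 2 + R + 2*G (l(G, R) = (G + R) + (2 + G) = 2 + R + 2*G)
1/(m + l(P(6, 7), s)) = 1/(-1/8744 + (2 + 57 + 2*(7*(1 + 6)))) = 1/(-1/8744 + (2 + 57 + 2*(7*7))) = 1/(-1/8744 + (2 + 57 + 2*49)) = 1/(-1/8744 + (2 + 57 + 98)) = 1/(-1/8744 + 157) = 1/(1372807/8744) = 8744/1372807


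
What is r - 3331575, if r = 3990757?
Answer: 659182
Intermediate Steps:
r - 3331575 = 3990757 - 3331575 = 659182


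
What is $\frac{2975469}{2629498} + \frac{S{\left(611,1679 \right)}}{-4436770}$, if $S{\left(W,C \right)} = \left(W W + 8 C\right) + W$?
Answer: $\frac{6091449365929}{5833238920730} \approx 1.0443$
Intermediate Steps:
$S{\left(W,C \right)} = W + W^{2} + 8 C$ ($S{\left(W,C \right)} = \left(W^{2} + 8 C\right) + W = W + W^{2} + 8 C$)
$\frac{2975469}{2629498} + \frac{S{\left(611,1679 \right)}}{-4436770} = \frac{2975469}{2629498} + \frac{611 + 611^{2} + 8 \cdot 1679}{-4436770} = 2975469 \cdot \frac{1}{2629498} + \left(611 + 373321 + 13432\right) \left(- \frac{1}{4436770}\right) = \frac{2975469}{2629498} + 387364 \left(- \frac{1}{4436770}\right) = \frac{2975469}{2629498} - \frac{193682}{2218385} = \frac{6091449365929}{5833238920730}$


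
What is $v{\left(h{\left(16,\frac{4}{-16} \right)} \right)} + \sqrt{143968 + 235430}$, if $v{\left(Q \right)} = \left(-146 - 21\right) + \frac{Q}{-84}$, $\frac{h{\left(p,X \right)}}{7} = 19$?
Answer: $- \frac{2023}{12} + \sqrt{379398} \approx 447.37$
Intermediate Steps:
$h{\left(p,X \right)} = 133$ ($h{\left(p,X \right)} = 7 \cdot 19 = 133$)
$v{\left(Q \right)} = -167 - \frac{Q}{84}$ ($v{\left(Q \right)} = -167 + Q \left(- \frac{1}{84}\right) = -167 - \frac{Q}{84}$)
$v{\left(h{\left(16,\frac{4}{-16} \right)} \right)} + \sqrt{143968 + 235430} = \left(-167 - \frac{19}{12}\right) + \sqrt{143968 + 235430} = \left(-167 - \frac{19}{12}\right) + \sqrt{379398} = - \frac{2023}{12} + \sqrt{379398}$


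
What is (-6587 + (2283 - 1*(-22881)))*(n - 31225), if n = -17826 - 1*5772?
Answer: -1018446871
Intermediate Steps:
n = -23598 (n = -17826 - 5772 = -23598)
(-6587 + (2283 - 1*(-22881)))*(n - 31225) = (-6587 + (2283 - 1*(-22881)))*(-23598 - 31225) = (-6587 + (2283 + 22881))*(-54823) = (-6587 + 25164)*(-54823) = 18577*(-54823) = -1018446871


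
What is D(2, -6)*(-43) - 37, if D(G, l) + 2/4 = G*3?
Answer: -547/2 ≈ -273.50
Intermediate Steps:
D(G, l) = -½ + 3*G (D(G, l) = -½ + G*3 = -½ + 3*G)
D(2, -6)*(-43) - 37 = (-½ + 3*2)*(-43) - 37 = (-½ + 6)*(-43) - 37 = (11/2)*(-43) - 37 = -473/2 - 37 = -547/2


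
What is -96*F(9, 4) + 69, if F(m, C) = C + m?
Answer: -1179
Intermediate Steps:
-96*F(9, 4) + 69 = -96*(4 + 9) + 69 = -96*13 + 69 = -1248 + 69 = -1179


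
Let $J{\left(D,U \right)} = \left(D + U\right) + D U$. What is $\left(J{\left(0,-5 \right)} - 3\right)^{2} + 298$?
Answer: $362$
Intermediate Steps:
$J{\left(D,U \right)} = D + U + D U$
$\left(J{\left(0,-5 \right)} - 3\right)^{2} + 298 = \left(\left(0 - 5 + 0 \left(-5\right)\right) - 3\right)^{2} + 298 = \left(\left(0 - 5 + 0\right) - 3\right)^{2} + 298 = \left(-5 - 3\right)^{2} + 298 = \left(-8\right)^{2} + 298 = 64 + 298 = 362$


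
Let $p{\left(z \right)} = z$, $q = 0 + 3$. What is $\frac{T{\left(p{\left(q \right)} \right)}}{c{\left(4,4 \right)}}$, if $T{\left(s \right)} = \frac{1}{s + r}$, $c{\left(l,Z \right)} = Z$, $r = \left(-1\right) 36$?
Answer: $- \frac{1}{132} \approx -0.0075758$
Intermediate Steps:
$r = -36$
$q = 3$
$T{\left(s \right)} = \frac{1}{-36 + s}$ ($T{\left(s \right)} = \frac{1}{s - 36} = \frac{1}{-36 + s}$)
$\frac{T{\left(p{\left(q \right)} \right)}}{c{\left(4,4 \right)}} = \frac{1}{4 \left(-36 + 3\right)} = \frac{1}{4 \left(-33\right)} = \frac{1}{4} \left(- \frac{1}{33}\right) = - \frac{1}{132}$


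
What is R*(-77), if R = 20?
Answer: -1540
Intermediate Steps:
R*(-77) = 20*(-77) = -1540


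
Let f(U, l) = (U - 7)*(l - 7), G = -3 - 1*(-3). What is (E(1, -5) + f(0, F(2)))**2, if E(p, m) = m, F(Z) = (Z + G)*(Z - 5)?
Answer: 7396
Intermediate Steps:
G = 0 (G = -3 + 3 = 0)
F(Z) = Z*(-5 + Z) (F(Z) = (Z + 0)*(Z - 5) = Z*(-5 + Z))
f(U, l) = (-7 + U)*(-7 + l)
(E(1, -5) + f(0, F(2)))**2 = (-5 + (49 - 7*0 - 14*(-5 + 2) + 0*(2*(-5 + 2))))**2 = (-5 + (49 + 0 - 14*(-3) + 0*(2*(-3))))**2 = (-5 + (49 + 0 - 7*(-6) + 0*(-6)))**2 = (-5 + (49 + 0 + 42 + 0))**2 = (-5 + 91)**2 = 86**2 = 7396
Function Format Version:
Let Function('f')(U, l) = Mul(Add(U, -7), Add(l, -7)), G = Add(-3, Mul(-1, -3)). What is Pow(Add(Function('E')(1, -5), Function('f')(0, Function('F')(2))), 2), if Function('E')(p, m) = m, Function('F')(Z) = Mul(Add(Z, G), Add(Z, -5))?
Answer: 7396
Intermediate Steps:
G = 0 (G = Add(-3, 3) = 0)
Function('F')(Z) = Mul(Z, Add(-5, Z)) (Function('F')(Z) = Mul(Add(Z, 0), Add(Z, -5)) = Mul(Z, Add(-5, Z)))
Function('f')(U, l) = Mul(Add(-7, U), Add(-7, l))
Pow(Add(Function('E')(1, -5), Function('f')(0, Function('F')(2))), 2) = Pow(Add(-5, Add(49, Mul(-7, 0), Mul(-7, Mul(2, Add(-5, 2))), Mul(0, Mul(2, Add(-5, 2))))), 2) = Pow(Add(-5, Add(49, 0, Mul(-7, Mul(2, -3)), Mul(0, Mul(2, -3)))), 2) = Pow(Add(-5, Add(49, 0, Mul(-7, -6), Mul(0, -6))), 2) = Pow(Add(-5, Add(49, 0, 42, 0)), 2) = Pow(Add(-5, 91), 2) = Pow(86, 2) = 7396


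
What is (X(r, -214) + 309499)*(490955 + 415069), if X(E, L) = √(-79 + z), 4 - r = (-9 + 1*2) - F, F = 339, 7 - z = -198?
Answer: 280413521976 + 2718072*√14 ≈ 2.8042e+11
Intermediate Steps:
z = 205 (z = 7 - 1*(-198) = 7 + 198 = 205)
r = 350 (r = 4 - ((-9 + 1*2) - 1*339) = 4 - ((-9 + 2) - 339) = 4 - (-7 - 339) = 4 - 1*(-346) = 4 + 346 = 350)
X(E, L) = 3*√14 (X(E, L) = √(-79 + 205) = √126 = 3*√14)
(X(r, -214) + 309499)*(490955 + 415069) = (3*√14 + 309499)*(490955 + 415069) = (309499 + 3*√14)*906024 = 280413521976 + 2718072*√14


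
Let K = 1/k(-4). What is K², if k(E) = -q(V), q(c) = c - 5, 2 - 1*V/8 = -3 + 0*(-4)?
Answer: 1/1225 ≈ 0.00081633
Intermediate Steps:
V = 40 (V = 16 - 8*(-3 + 0*(-4)) = 16 - 8*(-3 + 0) = 16 - 8*(-3) = 16 + 24 = 40)
q(c) = -5 + c
k(E) = -35 (k(E) = -(-5 + 40) = -1*35 = -35)
K = -1/35 (K = 1/(-35) = -1/35 ≈ -0.028571)
K² = (-1/35)² = 1/1225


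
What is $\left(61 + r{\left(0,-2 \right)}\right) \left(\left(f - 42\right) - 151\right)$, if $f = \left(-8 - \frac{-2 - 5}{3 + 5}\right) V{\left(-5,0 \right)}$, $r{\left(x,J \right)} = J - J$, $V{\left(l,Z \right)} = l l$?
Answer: $- \frac{181109}{8} \approx -22639.0$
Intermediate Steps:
$V{\left(l,Z \right)} = l^{2}$
$r{\left(x,J \right)} = 0$
$f = - \frac{1425}{8}$ ($f = \left(-8 - \frac{-2 - 5}{3 + 5}\right) \left(-5\right)^{2} = \left(-8 - - \frac{7}{8}\right) 25 = \left(-8 + \frac{7}{8}\right) 25 = \left(- \frac{57}{8}\right) 25 = - \frac{1425}{8} \approx -178.13$)
$\left(61 + r{\left(0,-2 \right)}\right) \left(\left(f - 42\right) - 151\right) = \left(61 + 0\right) \left(\left(- \frac{1425}{8} - 42\right) - 151\right) = 61 \left(- \frac{1761}{8} - 151\right) = 61 \left(- \frac{2969}{8}\right) = - \frac{181109}{8}$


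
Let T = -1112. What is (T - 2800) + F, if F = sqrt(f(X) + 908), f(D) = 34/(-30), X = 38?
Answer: -3912 + sqrt(204045)/15 ≈ -3881.9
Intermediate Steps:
f(D) = -17/15 (f(D) = 34*(-1/30) = -17/15)
F = sqrt(204045)/15 (F = sqrt(-17/15 + 908) = sqrt(13603/15) = sqrt(204045)/15 ≈ 30.114)
(T - 2800) + F = (-1112 - 2800) + sqrt(204045)/15 = -3912 + sqrt(204045)/15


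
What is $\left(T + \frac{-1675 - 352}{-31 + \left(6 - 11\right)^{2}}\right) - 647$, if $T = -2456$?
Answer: $- \frac{16591}{6} \approx -2765.2$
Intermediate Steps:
$\left(T + \frac{-1675 - 352}{-31 + \left(6 - 11\right)^{2}}\right) - 647 = \left(-2456 + \frac{-1675 - 352}{-31 + \left(6 - 11\right)^{2}}\right) - 647 = \left(-2456 - \frac{2027}{-31 + \left(-5\right)^{2}}\right) - 647 = \left(-2456 - \frac{2027}{-31 + 25}\right) - 647 = \left(-2456 - \frac{2027}{-6}\right) - 647 = \left(-2456 - - \frac{2027}{6}\right) - 647 = \left(-2456 + \frac{2027}{6}\right) - 647 = - \frac{12709}{6} - 647 = - \frac{16591}{6}$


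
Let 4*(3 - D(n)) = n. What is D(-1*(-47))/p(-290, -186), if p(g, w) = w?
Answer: 35/744 ≈ 0.047043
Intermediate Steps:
D(n) = 3 - n/4
D(-1*(-47))/p(-290, -186) = (3 - (-1)*(-47)/4)/(-186) = (3 - 1/4*47)*(-1/186) = (3 - 47/4)*(-1/186) = -35/4*(-1/186) = 35/744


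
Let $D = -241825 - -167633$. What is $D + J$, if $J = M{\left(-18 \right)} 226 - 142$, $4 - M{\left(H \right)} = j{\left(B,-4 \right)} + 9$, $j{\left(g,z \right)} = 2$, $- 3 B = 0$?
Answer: $-75916$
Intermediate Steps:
$B = 0$ ($B = \left(- \frac{1}{3}\right) 0 = 0$)
$M{\left(H \right)} = -7$ ($M{\left(H \right)} = 4 - \left(2 + 9\right) = 4 - 11 = -7$)
$D = -74192$ ($D = -241825 + 167633 = -74192$)
$J = -1724$ ($J = \left(-7\right) 226 - 142 = -1582 - 142 = -1724$)
$D + J = -74192 - 1724 = -75916$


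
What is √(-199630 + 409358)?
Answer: 8*√3277 ≈ 457.96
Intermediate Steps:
√(-199630 + 409358) = √209728 = 8*√3277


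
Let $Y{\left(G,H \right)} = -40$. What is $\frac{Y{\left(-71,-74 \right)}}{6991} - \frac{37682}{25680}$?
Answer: $- \frac{132231031}{89764440} \approx -1.4731$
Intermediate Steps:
$\frac{Y{\left(-71,-74 \right)}}{6991} - \frac{37682}{25680} = - \frac{40}{6991} - \frac{37682}{25680} = \left(-40\right) \frac{1}{6991} - \frac{18841}{12840} = - \frac{40}{6991} - \frac{18841}{12840} = - \frac{132231031}{89764440}$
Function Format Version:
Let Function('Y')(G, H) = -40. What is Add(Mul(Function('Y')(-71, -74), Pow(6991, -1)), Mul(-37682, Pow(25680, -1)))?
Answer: Rational(-132231031, 89764440) ≈ -1.4731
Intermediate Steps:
Add(Mul(Function('Y')(-71, -74), Pow(6991, -1)), Mul(-37682, Pow(25680, -1))) = Add(Mul(-40, Pow(6991, -1)), Mul(-37682, Pow(25680, -1))) = Add(Mul(-40, Rational(1, 6991)), Mul(-37682, Rational(1, 25680))) = Add(Rational(-40, 6991), Rational(-18841, 12840)) = Rational(-132231031, 89764440)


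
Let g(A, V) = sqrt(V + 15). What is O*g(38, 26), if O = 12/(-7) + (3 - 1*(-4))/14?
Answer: -17*sqrt(41)/14 ≈ -7.7752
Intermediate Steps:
O = -17/14 (O = 12*(-1/7) + (3 + 4)*(1/14) = -12/7 + 7*(1/14) = -12/7 + 1/2 = -17/14 ≈ -1.2143)
g(A, V) = sqrt(15 + V)
O*g(38, 26) = -17*sqrt(15 + 26)/14 = -17*sqrt(41)/14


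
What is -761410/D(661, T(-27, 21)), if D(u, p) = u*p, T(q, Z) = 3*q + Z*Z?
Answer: -76141/23796 ≈ -3.1997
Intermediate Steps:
T(q, Z) = Z² + 3*q (T(q, Z) = 3*q + Z² = Z² + 3*q)
D(u, p) = p*u
-761410/D(661, T(-27, 21)) = -761410*1/(661*(21² + 3*(-27))) = -761410*1/(661*(441 - 81)) = -761410/(360*661) = -761410/237960 = -761410*1/237960 = -76141/23796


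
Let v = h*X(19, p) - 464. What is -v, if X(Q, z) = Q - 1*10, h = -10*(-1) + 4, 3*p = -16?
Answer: 338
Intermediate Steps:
p = -16/3 (p = (1/3)*(-16) = -16/3 ≈ -5.3333)
h = 14 (h = 10 + 4 = 14)
X(Q, z) = -10 + Q (X(Q, z) = Q - 10 = -10 + Q)
v = -338 (v = 14*(-10 + 19) - 464 = 14*9 - 464 = 126 - 464 = -338)
-v = -1*(-338) = 338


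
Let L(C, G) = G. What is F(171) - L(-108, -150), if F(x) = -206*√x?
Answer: 150 - 618*√19 ≈ -2543.8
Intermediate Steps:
F(171) - L(-108, -150) = -618*√19 - 1*(-150) = -618*√19 + 150 = 150 - 618*√19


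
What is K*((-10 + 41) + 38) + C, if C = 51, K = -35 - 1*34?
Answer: -4710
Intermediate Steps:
K = -69 (K = -35 - 34 = -69)
K*((-10 + 41) + 38) + C = -69*((-10 + 41) + 38) + 51 = -69*(31 + 38) + 51 = -69*69 + 51 = -4761 + 51 = -4710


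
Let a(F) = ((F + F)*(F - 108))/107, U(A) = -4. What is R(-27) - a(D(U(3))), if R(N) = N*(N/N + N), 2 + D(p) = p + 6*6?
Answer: 79794/107 ≈ 745.74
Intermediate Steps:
D(p) = 34 + p (D(p) = -2 + (p + 6*6) = -2 + (p + 36) = -2 + (36 + p) = 34 + p)
R(N) = N*(1 + N)
a(F) = 2*F*(-108 + F)/107 (a(F) = ((2*F)*(-108 + F))*(1/107) = (2*F*(-108 + F))*(1/107) = 2*F*(-108 + F)/107)
R(-27) - a(D(U(3))) = -27*(1 - 27) - 2*(34 - 4)*(-108 + (34 - 4))/107 = -27*(-26) - 2*30*(-108 + 30)/107 = 702 - 2*30*(-78)/107 = 702 - 1*(-4680/107) = 702 + 4680/107 = 79794/107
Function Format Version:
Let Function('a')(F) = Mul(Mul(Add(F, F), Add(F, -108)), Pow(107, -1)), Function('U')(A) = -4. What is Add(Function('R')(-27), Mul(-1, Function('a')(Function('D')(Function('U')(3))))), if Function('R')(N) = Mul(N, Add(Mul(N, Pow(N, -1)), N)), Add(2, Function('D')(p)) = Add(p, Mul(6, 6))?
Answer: Rational(79794, 107) ≈ 745.74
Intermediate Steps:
Function('D')(p) = Add(34, p) (Function('D')(p) = Add(-2, Add(p, Mul(6, 6))) = Add(-2, Add(p, 36)) = Add(-2, Add(36, p)) = Add(34, p))
Function('R')(N) = Mul(N, Add(1, N))
Function('a')(F) = Mul(Rational(2, 107), F, Add(-108, F)) (Function('a')(F) = Mul(Mul(Mul(2, F), Add(-108, F)), Rational(1, 107)) = Mul(Mul(2, F, Add(-108, F)), Rational(1, 107)) = Mul(Rational(2, 107), F, Add(-108, F)))
Add(Function('R')(-27), Mul(-1, Function('a')(Function('D')(Function('U')(3))))) = Add(Mul(-27, Add(1, -27)), Mul(-1, Mul(Rational(2, 107), Add(34, -4), Add(-108, Add(34, -4))))) = Add(Mul(-27, -26), Mul(-1, Mul(Rational(2, 107), 30, Add(-108, 30)))) = Add(702, Mul(-1, Mul(Rational(2, 107), 30, -78))) = Add(702, Mul(-1, Rational(-4680, 107))) = Add(702, Rational(4680, 107)) = Rational(79794, 107)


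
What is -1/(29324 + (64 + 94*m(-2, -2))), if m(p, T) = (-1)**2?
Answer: -1/29482 ≈ -3.3919e-5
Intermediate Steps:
m(p, T) = 1
-1/(29324 + (64 + 94*m(-2, -2))) = -1/(29324 + (64 + 94*1)) = -1/(29324 + (64 + 94)) = -1/(29324 + 158) = -1/29482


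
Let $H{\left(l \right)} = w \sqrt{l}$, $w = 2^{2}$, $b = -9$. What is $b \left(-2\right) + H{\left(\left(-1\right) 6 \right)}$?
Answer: $18 + 4 i \sqrt{6} \approx 18.0 + 9.798 i$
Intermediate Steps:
$w = 4$
$H{\left(l \right)} = 4 \sqrt{l}$
$b \left(-2\right) + H{\left(\left(-1\right) 6 \right)} = \left(-9\right) \left(-2\right) + 4 \sqrt{\left(-1\right) 6} = 18 + 4 \sqrt{-6} = 18 + 4 i \sqrt{6}$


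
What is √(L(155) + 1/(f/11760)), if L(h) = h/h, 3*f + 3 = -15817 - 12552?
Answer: I*√12249611/7093 ≈ 0.49344*I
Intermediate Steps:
f = -28372/3 (f = -1 + (-15817 - 12552)/3 = -1 + (⅓)*(-28369) = -1 - 28369/3 = -28372/3 ≈ -9457.3)
L(h) = 1
√(L(155) + 1/(f/11760)) = √(1 + 1/(-28372/3/11760)) = √(1 + 1/(-28372/3*1/11760)) = √(1 + 1/(-7093/8820)) = √(1 - 8820/7093) = √(-1727/7093) = I*√12249611/7093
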